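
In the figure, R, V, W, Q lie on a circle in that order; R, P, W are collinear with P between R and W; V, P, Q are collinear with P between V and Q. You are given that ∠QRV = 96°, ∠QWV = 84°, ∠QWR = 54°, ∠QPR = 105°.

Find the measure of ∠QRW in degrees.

1. ∠QVR = 54°  [same arc RQ]
2. ∠RQV = 30°  [△RVQ]
3. ∠QRW = 45°  [△RPQ]

∠QRW = 45°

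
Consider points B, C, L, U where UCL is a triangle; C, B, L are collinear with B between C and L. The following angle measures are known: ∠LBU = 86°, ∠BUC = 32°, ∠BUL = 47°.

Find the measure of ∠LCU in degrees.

∠LCU = 54°

1. ∠CBU = 94°  [linear pair at B on CL]
2. ∠BCU = 54°  [△UCB]
3. ∠LCU = 54°  [B on ray CL]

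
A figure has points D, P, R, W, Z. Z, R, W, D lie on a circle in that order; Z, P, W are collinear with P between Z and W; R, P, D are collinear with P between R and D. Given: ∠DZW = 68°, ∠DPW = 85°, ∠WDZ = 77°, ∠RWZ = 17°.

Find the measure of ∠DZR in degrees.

∠DZR = 128°

1. ∠DWZ = 35°  [△ZWD]
2. ∠RDZ = 17°  [same arc ZR]
3. ∠DRZ = 35°  [same arc ZD]
4. ∠DZR = 128°  [△ZRD]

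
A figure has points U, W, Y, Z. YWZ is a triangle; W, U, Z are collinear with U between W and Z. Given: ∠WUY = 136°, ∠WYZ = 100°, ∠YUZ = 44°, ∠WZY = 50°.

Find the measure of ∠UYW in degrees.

∠UYW = 14°

1. ∠YWZ = 30°  [△YWZ]
2. ∠UWY = 30°  [U on ray WZ]
3. ∠UYW = 14°  [△YWU]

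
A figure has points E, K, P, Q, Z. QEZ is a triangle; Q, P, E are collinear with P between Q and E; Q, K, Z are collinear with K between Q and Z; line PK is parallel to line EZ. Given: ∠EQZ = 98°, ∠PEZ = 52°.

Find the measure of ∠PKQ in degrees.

∠PKQ = 30°

1. ∠QEZ = 52°  [P on ray EQ]
2. ∠EZQ = 30°  [△QEZ]
3. ∠PKQ = 30°  [PK∥EZ, corresponding at K]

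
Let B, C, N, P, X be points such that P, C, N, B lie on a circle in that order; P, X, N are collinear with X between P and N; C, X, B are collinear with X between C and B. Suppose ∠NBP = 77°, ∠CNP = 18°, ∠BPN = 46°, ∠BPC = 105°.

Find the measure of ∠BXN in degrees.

∠BXN = 64°

1. ∠CBP = 18°  [same arc PC]
2. ∠BXP = 116°  [△PXB]
3. ∠BXN = 64°  [linear pair at X on PN]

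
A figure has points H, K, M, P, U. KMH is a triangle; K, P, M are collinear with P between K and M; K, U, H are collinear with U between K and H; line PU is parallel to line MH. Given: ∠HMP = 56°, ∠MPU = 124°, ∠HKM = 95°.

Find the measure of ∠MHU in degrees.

1. ∠HMK = 56°  [P on ray MK]
2. ∠KHM = 29°  [△KMH]
3. ∠MHU = 29°  [U on ray HK]

∠MHU = 29°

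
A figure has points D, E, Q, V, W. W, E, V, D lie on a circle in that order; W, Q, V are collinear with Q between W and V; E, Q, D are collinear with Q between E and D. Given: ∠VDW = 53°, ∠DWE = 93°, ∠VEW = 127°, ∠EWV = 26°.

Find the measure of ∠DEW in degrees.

1. ∠EVW = 27°  [△WEV]
2. ∠EDW = 27°  [same arc WE]
3. ∠DEW = 60°  [△WED]

∠DEW = 60°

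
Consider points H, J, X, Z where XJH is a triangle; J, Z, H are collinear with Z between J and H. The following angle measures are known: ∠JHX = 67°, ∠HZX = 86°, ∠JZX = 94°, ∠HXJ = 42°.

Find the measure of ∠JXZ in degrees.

1. ∠HJX = 71°  [△XJH]
2. ∠XJZ = 71°  [Z on ray JH]
3. ∠JXZ = 15°  [△XJZ]

∠JXZ = 15°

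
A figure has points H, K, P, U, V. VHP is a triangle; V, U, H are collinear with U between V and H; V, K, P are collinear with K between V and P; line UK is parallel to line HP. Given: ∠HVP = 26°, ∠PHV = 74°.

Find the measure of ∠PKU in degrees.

1. ∠HPV = 80°  [△VHP]
2. ∠UKV = 80°  [UK∥HP, corresponding at K]
3. ∠PKU = 100°  [linear pair at K on VP]

∠PKU = 100°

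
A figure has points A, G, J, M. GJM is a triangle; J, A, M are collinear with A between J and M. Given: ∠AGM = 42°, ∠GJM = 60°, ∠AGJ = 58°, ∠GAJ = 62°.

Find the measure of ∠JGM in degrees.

∠JGM = 100°

1. ∠GAM = 118°  [linear pair at A on JM]
2. ∠AMG = 20°  [△GAM]
3. ∠GMJ = 20°  [A on ray MJ]
4. ∠JGM = 100°  [△GJM]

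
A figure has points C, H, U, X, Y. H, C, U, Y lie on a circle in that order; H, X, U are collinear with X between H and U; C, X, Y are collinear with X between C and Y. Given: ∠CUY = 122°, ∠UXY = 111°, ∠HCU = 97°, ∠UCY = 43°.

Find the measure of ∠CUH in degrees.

1. ∠CYU = 15°  [△CUY]
2. ∠CHU = 15°  [same arc CU]
3. ∠CUH = 68°  [△HCU]

∠CUH = 68°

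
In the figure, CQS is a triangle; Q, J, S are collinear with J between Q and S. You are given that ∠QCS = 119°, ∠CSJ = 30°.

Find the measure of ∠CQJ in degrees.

1. ∠CSQ = 30°  [J on ray SQ]
2. ∠CQS = 31°  [△CQS]
3. ∠CQJ = 31°  [J on ray QS]

∠CQJ = 31°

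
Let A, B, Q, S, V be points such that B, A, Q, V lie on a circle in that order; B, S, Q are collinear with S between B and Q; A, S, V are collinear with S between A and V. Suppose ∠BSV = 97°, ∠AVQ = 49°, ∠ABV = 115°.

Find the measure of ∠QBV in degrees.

∠QBV = 66°

1. ∠AQV = 65°  [cyclic BAQV, opposite ∠B+∠Q]
2. ∠QAV = 66°  [△AQV]
3. ∠QBV = 66°  [same arc QV]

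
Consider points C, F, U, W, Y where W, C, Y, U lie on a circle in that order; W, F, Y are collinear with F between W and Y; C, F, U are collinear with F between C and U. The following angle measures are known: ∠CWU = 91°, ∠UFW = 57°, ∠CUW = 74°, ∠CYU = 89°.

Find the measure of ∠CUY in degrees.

∠CUY = 42°

1. ∠UCW = 15°  [△WCU]
2. ∠UFY = 123°  [linear pair at F on WY]
3. ∠UYW = 15°  [same arc WU]
4. ∠CUY = 42°  [△YFU]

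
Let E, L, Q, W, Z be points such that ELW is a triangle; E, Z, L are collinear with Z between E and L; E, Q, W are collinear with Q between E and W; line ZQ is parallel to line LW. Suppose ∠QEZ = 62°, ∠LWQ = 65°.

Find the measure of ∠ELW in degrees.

1. ∠LEW = 62°  [Z on EL, Q on EW]
2. ∠EWL = 65°  [Q on ray WE]
3. ∠ELW = 53°  [△ELW]

∠ELW = 53°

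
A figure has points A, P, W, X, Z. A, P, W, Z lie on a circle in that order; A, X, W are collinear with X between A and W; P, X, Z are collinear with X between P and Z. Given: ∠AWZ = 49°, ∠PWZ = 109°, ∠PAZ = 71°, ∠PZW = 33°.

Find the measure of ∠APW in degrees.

∠APW = 87°

1. ∠APZ = 49°  [same arc AZ]
2. ∠AZP = 60°  [△APZ]
3. ∠PAW = 33°  [same arc PW]
4. ∠AWP = 60°  [same arc AP]
5. ∠APW = 87°  [△APW]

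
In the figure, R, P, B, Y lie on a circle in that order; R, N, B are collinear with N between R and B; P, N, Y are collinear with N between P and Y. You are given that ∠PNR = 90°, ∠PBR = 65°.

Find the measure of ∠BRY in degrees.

1. ∠BNY = 90°  [vertical angles at N]
2. ∠PYR = 65°  [same arc RP]
3. ∠RNY = 90°  [linear pair at N on RB]
4. ∠BRY = 25°  [△RNY]

∠BRY = 25°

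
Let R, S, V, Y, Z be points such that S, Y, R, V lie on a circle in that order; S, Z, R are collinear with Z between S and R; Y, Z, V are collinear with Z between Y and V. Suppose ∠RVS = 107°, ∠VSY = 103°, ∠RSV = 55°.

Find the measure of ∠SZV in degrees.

∠SZV = 66°

1. ∠SRV = 18°  [△SRV]
2. ∠SYV = 18°  [same arc SV]
3. ∠SVY = 59°  [△SYV]
4. ∠SZV = 66°  [△SZV]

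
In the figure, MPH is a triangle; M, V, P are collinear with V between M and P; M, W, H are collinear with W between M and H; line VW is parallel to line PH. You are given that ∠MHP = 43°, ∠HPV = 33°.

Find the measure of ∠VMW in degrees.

∠VMW = 104°

1. ∠HPM = 33°  [V on ray PM]
2. ∠HMP = 104°  [△MPH]
3. ∠VMW = 104°  [V on MP, W on MH]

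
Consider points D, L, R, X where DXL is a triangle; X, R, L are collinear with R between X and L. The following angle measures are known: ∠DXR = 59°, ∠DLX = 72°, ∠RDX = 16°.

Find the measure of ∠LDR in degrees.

∠LDR = 33°

1. ∠DRX = 105°  [△DXR]
2. ∠DLR = 72°  [R on ray LX]
3. ∠DRL = 75°  [linear pair at R on XL]
4. ∠LDR = 33°  [△DRL]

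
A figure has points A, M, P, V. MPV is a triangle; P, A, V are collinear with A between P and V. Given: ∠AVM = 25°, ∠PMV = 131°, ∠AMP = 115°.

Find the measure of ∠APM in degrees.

∠APM = 24°

1. ∠MVP = 25°  [A on ray VP]
2. ∠MPV = 24°  [△MPV]
3. ∠APM = 24°  [A on ray PV]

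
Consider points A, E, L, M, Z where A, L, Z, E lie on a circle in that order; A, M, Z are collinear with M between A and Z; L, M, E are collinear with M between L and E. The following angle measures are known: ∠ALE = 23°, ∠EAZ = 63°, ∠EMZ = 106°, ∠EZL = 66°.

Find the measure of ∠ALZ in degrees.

∠ALZ = 86°

1. ∠AZE = 23°  [same arc AE]
2. ∠AEZ = 94°  [△AZE]
3. ∠ALZ = 86°  [cyclic ALZE, opposite ∠L+∠E]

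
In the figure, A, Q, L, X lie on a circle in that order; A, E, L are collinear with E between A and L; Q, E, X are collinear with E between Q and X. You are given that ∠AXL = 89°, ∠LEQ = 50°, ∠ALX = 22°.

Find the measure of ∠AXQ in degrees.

1. ∠LAX = 69°  [△ALX]
2. ∠AEX = 50°  [vertical angles at E]
3. ∠AXQ = 61°  [△AEX]

∠AXQ = 61°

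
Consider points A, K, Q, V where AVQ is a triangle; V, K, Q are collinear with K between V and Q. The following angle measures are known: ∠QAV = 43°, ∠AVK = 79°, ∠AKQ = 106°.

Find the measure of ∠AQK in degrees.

1. ∠AVQ = 79°  [K on ray VQ]
2. ∠AQV = 58°  [△AVQ]
3. ∠AQK = 58°  [K on ray QV]

∠AQK = 58°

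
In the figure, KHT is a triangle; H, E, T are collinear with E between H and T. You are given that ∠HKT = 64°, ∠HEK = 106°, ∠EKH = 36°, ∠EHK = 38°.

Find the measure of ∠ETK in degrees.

1. ∠KHT = 38°  [E on ray HT]
2. ∠HTK = 78°  [△KHT]
3. ∠ETK = 78°  [E on ray TH]

∠ETK = 78°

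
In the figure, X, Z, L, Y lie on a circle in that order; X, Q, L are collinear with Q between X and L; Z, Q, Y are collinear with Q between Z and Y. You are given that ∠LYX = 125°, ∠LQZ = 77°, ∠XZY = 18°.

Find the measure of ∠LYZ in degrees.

1. ∠XQY = 77°  [vertical angles at Q]
2. ∠XLY = 18°  [same arc XY]
3. ∠LQY = 103°  [linear pair at Q on XL]
4. ∠LYZ = 59°  [△LQY]

∠LYZ = 59°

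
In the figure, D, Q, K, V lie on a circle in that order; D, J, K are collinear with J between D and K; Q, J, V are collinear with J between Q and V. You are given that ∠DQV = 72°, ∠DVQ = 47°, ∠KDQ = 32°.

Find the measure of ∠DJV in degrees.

1. ∠DKV = 72°  [same arc DV]
2. ∠KVQ = 32°  [same arc QK]
3. ∠KJV = 76°  [△KJV]
4. ∠DJV = 104°  [linear pair at J on DK]

∠DJV = 104°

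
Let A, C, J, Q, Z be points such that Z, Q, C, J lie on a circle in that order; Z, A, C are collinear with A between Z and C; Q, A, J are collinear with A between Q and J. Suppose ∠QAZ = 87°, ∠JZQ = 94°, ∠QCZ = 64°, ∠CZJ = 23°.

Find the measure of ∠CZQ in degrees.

∠CZQ = 71°

1. ∠CAQ = 93°  [linear pair at A on ZC]
2. ∠JCQ = 86°  [cyclic ZQCJ, opposite ∠Z+∠C]
3. ∠CQJ = 23°  [△QAC]
4. ∠CJQ = 71°  [△QCJ]
5. ∠CZQ = 71°  [same arc QC]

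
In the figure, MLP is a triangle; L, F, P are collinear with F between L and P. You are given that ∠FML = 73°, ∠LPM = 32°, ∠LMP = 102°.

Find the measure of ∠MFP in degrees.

∠MFP = 119°

1. ∠MLP = 46°  [△MLP]
2. ∠FLM = 46°  [F on ray LP]
3. ∠LFM = 61°  [△MLF]
4. ∠MFP = 119°  [linear pair at F on LP]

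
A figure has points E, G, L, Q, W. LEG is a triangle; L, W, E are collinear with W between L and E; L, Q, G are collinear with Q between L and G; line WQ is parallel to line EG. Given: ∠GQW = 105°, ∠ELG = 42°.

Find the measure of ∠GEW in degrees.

1. ∠LQW = 75°  [linear pair at Q on LG]
2. ∠QLW = 42°  [W on LE, Q on LG]
3. ∠LWQ = 63°  [△LWQ]
4. ∠EWQ = 117°  [linear pair at W on LE]
5. ∠GEW = 63°  [WQ∥EG, co-interior at E–W]

∠GEW = 63°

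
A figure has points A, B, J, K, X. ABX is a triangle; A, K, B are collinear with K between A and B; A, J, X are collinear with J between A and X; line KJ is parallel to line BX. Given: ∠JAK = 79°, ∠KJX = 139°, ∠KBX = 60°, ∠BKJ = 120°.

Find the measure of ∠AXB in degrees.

∠AXB = 41°

1. ∠BAX = 79°  [K on AB, J on AX]
2. ∠ABX = 60°  [K on ray BA]
3. ∠AXB = 41°  [△ABX]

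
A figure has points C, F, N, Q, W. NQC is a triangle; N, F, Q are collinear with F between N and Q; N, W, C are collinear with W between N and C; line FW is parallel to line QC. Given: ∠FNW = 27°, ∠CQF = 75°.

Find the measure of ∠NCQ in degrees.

∠NCQ = 78°

1. ∠CNQ = 27°  [F on NQ, W on NC]
2. ∠CQN = 75°  [F on ray QN]
3. ∠NCQ = 78°  [△NQC]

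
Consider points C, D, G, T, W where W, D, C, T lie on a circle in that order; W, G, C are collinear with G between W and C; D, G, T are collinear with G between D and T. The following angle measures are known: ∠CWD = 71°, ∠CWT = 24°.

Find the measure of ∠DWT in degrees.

1. ∠CTD = 71°  [same arc DC]
2. ∠CDT = 24°  [same arc CT]
3. ∠DCT = 85°  [△DCT]
4. ∠DWT = 95°  [cyclic WDCT, opposite ∠W+∠C]

∠DWT = 95°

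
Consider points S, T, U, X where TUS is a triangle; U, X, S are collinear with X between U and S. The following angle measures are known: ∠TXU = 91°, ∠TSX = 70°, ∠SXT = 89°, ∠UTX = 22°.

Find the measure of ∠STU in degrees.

1. ∠TUX = 67°  [△TUX]
2. ∠TSU = 70°  [X on ray SU]
3. ∠SUT = 67°  [X on ray US]
4. ∠STU = 43°  [△TUS]

∠STU = 43°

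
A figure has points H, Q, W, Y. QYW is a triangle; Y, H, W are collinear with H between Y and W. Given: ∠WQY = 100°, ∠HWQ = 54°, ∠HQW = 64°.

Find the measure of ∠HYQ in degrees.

∠HYQ = 26°

1. ∠QWY = 54°  [H on ray WY]
2. ∠QYW = 26°  [△QYW]
3. ∠HYQ = 26°  [H on ray YW]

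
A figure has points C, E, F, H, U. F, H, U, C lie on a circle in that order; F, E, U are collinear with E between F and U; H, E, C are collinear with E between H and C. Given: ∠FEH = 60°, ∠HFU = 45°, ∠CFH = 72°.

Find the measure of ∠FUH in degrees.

1. ∠CHF = 75°  [△FEH]
2. ∠FCH = 33°  [△FHC]
3. ∠FUH = 33°  [same arc FH]

∠FUH = 33°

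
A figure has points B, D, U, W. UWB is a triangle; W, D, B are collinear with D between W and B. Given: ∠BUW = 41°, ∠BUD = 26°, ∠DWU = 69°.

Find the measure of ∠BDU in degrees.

1. ∠BWU = 69°  [D on ray WB]
2. ∠UBW = 70°  [△UWB]
3. ∠DBU = 70°  [D on ray BW]
4. ∠BDU = 84°  [△UDB]

∠BDU = 84°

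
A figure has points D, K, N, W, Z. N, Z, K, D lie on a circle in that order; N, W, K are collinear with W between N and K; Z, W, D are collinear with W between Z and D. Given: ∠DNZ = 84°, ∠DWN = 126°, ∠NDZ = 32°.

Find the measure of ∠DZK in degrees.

∠DZK = 22°

1. ∠KWZ = 126°  [vertical angles at W]
2. ∠NKZ = 32°  [same arc NZ]
3. ∠DZK = 22°  [△ZWK]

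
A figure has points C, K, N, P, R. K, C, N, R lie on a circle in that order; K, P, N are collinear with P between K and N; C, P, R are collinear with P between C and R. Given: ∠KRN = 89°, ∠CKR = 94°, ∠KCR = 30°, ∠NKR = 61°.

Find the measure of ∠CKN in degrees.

1. ∠CNR = 86°  [cyclic KCNR, opposite ∠K+∠N]
2. ∠NCR = 61°  [same arc NR]
3. ∠CRN = 33°  [△CNR]
4. ∠CKN = 33°  [same arc CN]

∠CKN = 33°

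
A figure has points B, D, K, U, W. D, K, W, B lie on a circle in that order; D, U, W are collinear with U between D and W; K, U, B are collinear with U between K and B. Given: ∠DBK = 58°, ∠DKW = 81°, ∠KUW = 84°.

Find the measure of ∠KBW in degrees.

1. ∠DWK = 58°  [same arc DK]
2. ∠KDW = 41°  [△DKW]
3. ∠KBW = 41°  [same arc KW]

∠KBW = 41°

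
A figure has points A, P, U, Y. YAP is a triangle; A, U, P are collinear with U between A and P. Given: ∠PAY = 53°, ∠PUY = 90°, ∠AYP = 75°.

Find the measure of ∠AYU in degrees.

1. ∠UAY = 53°  [U on ray AP]
2. ∠AUY = 90°  [linear pair at U on AP]
3. ∠AYU = 37°  [△YAU]

∠AYU = 37°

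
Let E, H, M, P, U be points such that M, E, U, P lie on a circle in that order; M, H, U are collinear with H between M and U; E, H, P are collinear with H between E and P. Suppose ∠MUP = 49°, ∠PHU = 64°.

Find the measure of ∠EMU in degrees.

∠EMU = 67°

1. ∠MEP = 49°  [same arc MP]
2. ∠EHM = 64°  [vertical angles at H]
3. ∠EMU = 67°  [△MHE]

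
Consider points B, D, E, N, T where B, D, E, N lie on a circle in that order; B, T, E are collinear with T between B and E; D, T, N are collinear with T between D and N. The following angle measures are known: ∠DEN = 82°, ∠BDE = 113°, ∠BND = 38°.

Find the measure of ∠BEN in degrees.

1. ∠DBN = 98°  [cyclic BDEN, opposite ∠B+∠E]
2. ∠BDN = 44°  [△BDN]
3. ∠BEN = 44°  [same arc BN]

∠BEN = 44°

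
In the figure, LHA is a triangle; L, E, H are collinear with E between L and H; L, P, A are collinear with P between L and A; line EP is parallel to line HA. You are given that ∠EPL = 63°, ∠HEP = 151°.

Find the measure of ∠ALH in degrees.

∠ALH = 88°

1. ∠LEP = 29°  [linear pair at E on LH]
2. ∠ELP = 88°  [△LEP]
3. ∠ALH = 88°  [E on LH, P on LA]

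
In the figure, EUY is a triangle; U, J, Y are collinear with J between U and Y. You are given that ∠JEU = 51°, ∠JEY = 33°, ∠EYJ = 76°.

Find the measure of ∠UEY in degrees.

∠UEY = 84°

1. ∠EJY = 71°  [△EJY]
2. ∠EYU = 76°  [J on ray YU]
3. ∠EJU = 109°  [linear pair at J on UY]
4. ∠EUJ = 20°  [△EUJ]
5. ∠EUY = 20°  [J on ray UY]
6. ∠UEY = 84°  [△EUY]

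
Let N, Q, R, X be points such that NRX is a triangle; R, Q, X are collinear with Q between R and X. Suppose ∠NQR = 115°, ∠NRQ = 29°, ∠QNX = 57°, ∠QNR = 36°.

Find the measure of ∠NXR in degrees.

∠NXR = 58°

1. ∠NQX = 65°  [linear pair at Q on RX]
2. ∠NXQ = 58°  [△NQX]
3. ∠NXR = 58°  [Q on ray XR]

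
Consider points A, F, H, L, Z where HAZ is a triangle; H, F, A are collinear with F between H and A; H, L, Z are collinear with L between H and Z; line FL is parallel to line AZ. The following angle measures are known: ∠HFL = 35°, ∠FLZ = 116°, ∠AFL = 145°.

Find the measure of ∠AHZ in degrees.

∠AHZ = 81°

1. ∠FLH = 64°  [linear pair at L on HZ]
2. ∠FHL = 81°  [△HFL]
3. ∠AHZ = 81°  [F on HA, L on HZ]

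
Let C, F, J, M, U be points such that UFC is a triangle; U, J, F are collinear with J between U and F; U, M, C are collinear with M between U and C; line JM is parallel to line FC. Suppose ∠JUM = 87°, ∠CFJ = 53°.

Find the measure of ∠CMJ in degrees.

∠CMJ = 140°

1. ∠CUF = 87°  [J on UF, M on UC]
2. ∠CFU = 53°  [J on ray FU]
3. ∠FCU = 40°  [△UFC]
4. ∠JMU = 40°  [JM∥FC, corresponding at M]
5. ∠CMJ = 140°  [linear pair at M on UC]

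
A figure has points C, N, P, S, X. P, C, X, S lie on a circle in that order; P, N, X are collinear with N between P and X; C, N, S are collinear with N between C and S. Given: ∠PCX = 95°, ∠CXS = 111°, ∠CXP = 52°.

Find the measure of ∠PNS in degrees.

∠PNS = 92°

1. ∠CPX = 33°  [△PCX]
2. ∠CSP = 52°  [same arc PC]
3. ∠CSX = 33°  [same arc CX]
4. ∠SCX = 36°  [△CXS]
5. ∠SPX = 36°  [same arc XS]
6. ∠PNS = 92°  [△PNS]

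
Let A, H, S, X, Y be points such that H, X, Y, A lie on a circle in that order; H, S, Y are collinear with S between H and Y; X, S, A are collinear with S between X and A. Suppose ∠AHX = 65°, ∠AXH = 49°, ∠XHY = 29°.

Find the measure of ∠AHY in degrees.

∠AHY = 36°

1. ∠AYX = 115°  [cyclic HXYA, opposite ∠H+∠Y]
2. ∠XAY = 29°  [same arc XY]
3. ∠AXY = 36°  [△XYA]
4. ∠AHY = 36°  [same arc YA]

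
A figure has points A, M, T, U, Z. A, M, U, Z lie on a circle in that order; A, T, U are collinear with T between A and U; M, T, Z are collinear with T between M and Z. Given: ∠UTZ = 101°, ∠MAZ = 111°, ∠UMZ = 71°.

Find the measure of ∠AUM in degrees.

1. ∠ATM = 101°  [vertical angles at T]
2. ∠MTU = 79°  [linear pair at T on AU]
3. ∠AUM = 30°  [△MTU]

∠AUM = 30°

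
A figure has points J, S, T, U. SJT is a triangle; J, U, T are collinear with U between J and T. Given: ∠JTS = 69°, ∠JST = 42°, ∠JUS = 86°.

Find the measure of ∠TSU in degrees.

1. ∠STU = 69°  [U on ray TJ]
2. ∠SUT = 94°  [linear pair at U on JT]
3. ∠TSU = 17°  [△SUT]

∠TSU = 17°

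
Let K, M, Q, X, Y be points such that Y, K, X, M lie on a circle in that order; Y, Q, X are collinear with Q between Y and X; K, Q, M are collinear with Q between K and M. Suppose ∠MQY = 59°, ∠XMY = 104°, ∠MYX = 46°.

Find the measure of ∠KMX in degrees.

1. ∠MQX = 121°  [linear pair at Q on YX]
2. ∠MXY = 30°  [△YXM]
3. ∠KMX = 29°  [△XQM]

∠KMX = 29°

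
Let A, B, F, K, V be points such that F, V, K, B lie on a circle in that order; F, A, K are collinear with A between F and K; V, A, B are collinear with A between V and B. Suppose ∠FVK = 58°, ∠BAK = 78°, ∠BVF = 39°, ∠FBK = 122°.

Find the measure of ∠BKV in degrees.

1. ∠BKF = 39°  [same arc FB]
2. ∠BFK = 19°  [△FKB]
3. ∠KBV = 63°  [△KAB]
4. ∠BVK = 19°  [same arc KB]
5. ∠BKV = 98°  [△VKB]

∠BKV = 98°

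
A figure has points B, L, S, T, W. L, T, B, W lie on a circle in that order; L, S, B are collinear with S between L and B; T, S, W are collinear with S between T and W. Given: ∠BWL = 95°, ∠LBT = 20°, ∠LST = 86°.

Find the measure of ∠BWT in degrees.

1. ∠BTL = 85°  [cyclic LTBW, opposite ∠T+∠W]
2. ∠BLT = 75°  [△LTB]
3. ∠BWT = 75°  [same arc TB]

∠BWT = 75°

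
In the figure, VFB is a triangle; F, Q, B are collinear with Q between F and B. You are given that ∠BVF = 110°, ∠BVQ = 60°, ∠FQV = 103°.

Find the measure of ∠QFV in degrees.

1. ∠BQV = 77°  [linear pair at Q on FB]
2. ∠QBV = 43°  [△VQB]
3. ∠FBV = 43°  [Q on ray BF]
4. ∠BFV = 27°  [△VFB]
5. ∠QFV = 27°  [Q on ray FB]

∠QFV = 27°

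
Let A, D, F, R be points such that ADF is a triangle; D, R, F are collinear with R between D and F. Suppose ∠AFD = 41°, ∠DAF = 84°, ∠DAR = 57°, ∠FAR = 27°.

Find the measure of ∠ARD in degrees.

∠ARD = 68°

1. ∠AFR = 41°  [R on ray FD]
2. ∠ARF = 112°  [△ARF]
3. ∠ARD = 68°  [linear pair at R on DF]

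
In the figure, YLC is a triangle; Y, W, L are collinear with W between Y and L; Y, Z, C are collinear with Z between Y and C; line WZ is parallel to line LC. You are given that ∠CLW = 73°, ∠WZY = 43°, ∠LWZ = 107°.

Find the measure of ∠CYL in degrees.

1. ∠CLY = 73°  [W on ray LY]
2. ∠LCY = 43°  [WZ∥LC, corresponding at Z]
3. ∠CYL = 64°  [△YLC]

∠CYL = 64°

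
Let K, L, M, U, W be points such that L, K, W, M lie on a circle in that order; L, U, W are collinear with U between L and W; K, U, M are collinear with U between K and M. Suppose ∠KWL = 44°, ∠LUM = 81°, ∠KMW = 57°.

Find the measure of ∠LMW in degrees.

1. ∠KML = 44°  [same arc LK]
2. ∠MUW = 99°  [linear pair at U on LW]
3. ∠MLW = 55°  [△LUM]
4. ∠LWM = 24°  [△WUM]
5. ∠LMW = 101°  [△LWM]

∠LMW = 101°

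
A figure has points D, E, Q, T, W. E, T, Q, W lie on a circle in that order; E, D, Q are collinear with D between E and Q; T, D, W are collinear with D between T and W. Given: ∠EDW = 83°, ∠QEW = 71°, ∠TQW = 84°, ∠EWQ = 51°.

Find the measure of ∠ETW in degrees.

∠ETW = 58°

1. ∠EWT = 26°  [△EDW]
2. ∠TEW = 96°  [cyclic ETQW, opposite ∠E+∠Q]
3. ∠ETW = 58°  [△ETW]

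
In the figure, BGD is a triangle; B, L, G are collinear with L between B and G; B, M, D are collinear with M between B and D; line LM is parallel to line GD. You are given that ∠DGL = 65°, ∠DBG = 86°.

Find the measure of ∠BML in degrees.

1. ∠BGD = 65°  [L on ray GB]
2. ∠BDG = 29°  [△BGD]
3. ∠BML = 29°  [LM∥GD, corresponding at M]

∠BML = 29°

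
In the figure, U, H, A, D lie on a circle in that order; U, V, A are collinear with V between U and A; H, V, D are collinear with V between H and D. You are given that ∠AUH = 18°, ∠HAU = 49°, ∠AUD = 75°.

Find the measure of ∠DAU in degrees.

1. ∠AHU = 113°  [△UHA]
2. ∠ADU = 67°  [cyclic UHAD, opposite ∠H+∠D]
3. ∠DAU = 38°  [△UAD]

∠DAU = 38°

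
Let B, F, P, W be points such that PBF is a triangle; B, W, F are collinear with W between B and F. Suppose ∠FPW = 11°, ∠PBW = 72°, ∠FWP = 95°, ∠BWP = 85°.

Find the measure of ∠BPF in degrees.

∠BPF = 34°

1. ∠PFW = 74°  [△PWF]
2. ∠FBP = 72°  [W on ray BF]
3. ∠BFP = 74°  [W on ray FB]
4. ∠BPF = 34°  [△PBF]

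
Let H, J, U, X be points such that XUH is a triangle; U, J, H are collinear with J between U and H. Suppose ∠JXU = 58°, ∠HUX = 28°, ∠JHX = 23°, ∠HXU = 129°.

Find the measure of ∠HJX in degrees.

∠HJX = 86°

1. ∠JUX = 28°  [J on ray UH]
2. ∠UJX = 94°  [△XUJ]
3. ∠HJX = 86°  [linear pair at J on UH]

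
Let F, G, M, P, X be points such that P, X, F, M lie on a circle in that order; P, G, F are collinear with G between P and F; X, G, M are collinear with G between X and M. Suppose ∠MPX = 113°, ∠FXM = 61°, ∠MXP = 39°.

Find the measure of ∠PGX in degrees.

∠PGX = 89°

1. ∠MFX = 67°  [cyclic PXFM, opposite ∠P+∠F]
2. ∠FMX = 52°  [△XFM]
3. ∠FPX = 52°  [same arc XF]
4. ∠PGX = 89°  [△PGX]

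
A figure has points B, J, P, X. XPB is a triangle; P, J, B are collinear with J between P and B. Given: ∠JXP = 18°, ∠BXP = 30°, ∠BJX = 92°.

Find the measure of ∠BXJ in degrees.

1. ∠PJX = 88°  [linear pair at J on PB]
2. ∠JPX = 74°  [△XPJ]
3. ∠BPX = 74°  [J on ray PB]
4. ∠PBX = 76°  [△XPB]
5. ∠JBX = 76°  [J on ray BP]
6. ∠BXJ = 12°  [△XJB]

∠BXJ = 12°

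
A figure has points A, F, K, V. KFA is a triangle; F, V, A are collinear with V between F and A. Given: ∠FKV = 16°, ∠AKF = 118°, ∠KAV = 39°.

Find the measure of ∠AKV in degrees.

1. ∠FAK = 39°  [V on ray AF]
2. ∠AFK = 23°  [△KFA]
3. ∠KFV = 23°  [V on ray FA]
4. ∠FVK = 141°  [△KFV]
5. ∠AVK = 39°  [linear pair at V on FA]
6. ∠AKV = 102°  [△KVA]

∠AKV = 102°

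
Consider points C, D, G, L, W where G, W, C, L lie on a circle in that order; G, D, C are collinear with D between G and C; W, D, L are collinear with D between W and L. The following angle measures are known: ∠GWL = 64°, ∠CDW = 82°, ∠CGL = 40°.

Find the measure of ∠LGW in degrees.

1. ∠GDL = 82°  [vertical angles at D]
2. ∠GLW = 58°  [△GDL]
3. ∠LGW = 58°  [△GWL]

∠LGW = 58°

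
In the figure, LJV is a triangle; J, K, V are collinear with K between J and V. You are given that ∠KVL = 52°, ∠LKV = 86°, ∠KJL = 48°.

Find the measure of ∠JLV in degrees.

∠JLV = 80°

1. ∠JVL = 52°  [K on ray VJ]
2. ∠LJV = 48°  [K on ray JV]
3. ∠JLV = 80°  [△LJV]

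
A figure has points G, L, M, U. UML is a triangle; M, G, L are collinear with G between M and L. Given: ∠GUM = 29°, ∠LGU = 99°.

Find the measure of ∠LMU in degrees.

1. ∠MGU = 81°  [linear pair at G on ML]
2. ∠GMU = 70°  [△UMG]
3. ∠LMU = 70°  [G on ray ML]

∠LMU = 70°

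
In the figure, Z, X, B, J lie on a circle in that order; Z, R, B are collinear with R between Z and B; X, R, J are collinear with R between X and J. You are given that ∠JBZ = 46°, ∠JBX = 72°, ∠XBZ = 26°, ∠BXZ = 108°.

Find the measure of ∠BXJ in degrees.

1. ∠BZX = 46°  [△ZXB]
2. ∠BJX = 46°  [same arc XB]
3. ∠BXJ = 62°  [△XBJ]

∠BXJ = 62°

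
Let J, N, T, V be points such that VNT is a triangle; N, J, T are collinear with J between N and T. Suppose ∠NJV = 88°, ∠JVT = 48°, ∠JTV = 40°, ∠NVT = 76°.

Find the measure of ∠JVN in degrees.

∠JVN = 28°

1. ∠NTV = 40°  [J on ray TN]
2. ∠TNV = 64°  [△VNT]
3. ∠JNV = 64°  [J on ray NT]
4. ∠JVN = 28°  [△VNJ]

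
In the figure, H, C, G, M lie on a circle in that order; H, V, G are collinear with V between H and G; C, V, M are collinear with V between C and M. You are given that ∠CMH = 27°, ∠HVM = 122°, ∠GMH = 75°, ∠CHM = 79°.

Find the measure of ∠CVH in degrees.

∠CVH = 58°

1. ∠CGH = 27°  [same arc HC]
2. ∠HCM = 74°  [△HCM]
3. ∠GCH = 105°  [cyclic HCGM, opposite ∠C+∠M]
4. ∠CHG = 48°  [△HCG]
5. ∠CVH = 58°  [△HVC]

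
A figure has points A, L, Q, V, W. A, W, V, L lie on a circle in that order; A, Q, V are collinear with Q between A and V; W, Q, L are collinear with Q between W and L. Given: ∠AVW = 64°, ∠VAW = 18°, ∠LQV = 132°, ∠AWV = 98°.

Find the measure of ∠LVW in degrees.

∠LVW = 94°

1. ∠ALW = 64°  [same arc AW]
2. ∠VLW = 18°  [same arc WV]
3. ∠AQL = 48°  [linear pair at Q on AV]
4. ∠LAV = 68°  [△AQL]
5. ∠LWV = 68°  [same arc VL]
6. ∠LVW = 94°  [△WVL]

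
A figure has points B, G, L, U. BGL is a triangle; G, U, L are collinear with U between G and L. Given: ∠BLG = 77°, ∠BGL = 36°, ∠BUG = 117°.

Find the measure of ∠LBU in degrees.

1. ∠BLU = 77°  [U on ray LG]
2. ∠BUL = 63°  [linear pair at U on GL]
3. ∠LBU = 40°  [△BUL]

∠LBU = 40°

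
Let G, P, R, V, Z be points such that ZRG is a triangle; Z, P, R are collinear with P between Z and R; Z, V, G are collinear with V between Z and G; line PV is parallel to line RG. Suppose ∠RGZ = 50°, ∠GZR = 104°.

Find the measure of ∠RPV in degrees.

1. ∠GRZ = 26°  [△ZRG]
2. ∠VPZ = 26°  [PV∥RG, corresponding at P]
3. ∠RPV = 154°  [linear pair at P on ZR]

∠RPV = 154°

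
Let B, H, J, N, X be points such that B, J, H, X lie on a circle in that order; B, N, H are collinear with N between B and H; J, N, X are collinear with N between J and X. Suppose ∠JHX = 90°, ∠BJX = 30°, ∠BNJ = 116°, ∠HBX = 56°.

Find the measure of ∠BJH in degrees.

1. ∠JBX = 90°  [cyclic BJHX, opposite ∠B+∠H]
2. ∠BXJ = 60°  [△BJX]
3. ∠HBJ = 34°  [△BNJ]
4. ∠BHJ = 60°  [same arc BJ]
5. ∠BJH = 86°  [△BJH]

∠BJH = 86°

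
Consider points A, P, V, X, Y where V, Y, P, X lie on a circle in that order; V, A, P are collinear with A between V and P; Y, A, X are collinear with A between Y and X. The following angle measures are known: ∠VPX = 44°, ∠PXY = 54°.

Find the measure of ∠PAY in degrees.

∠PAY = 98°

1. ∠VYX = 44°  [same arc VX]
2. ∠PVY = 54°  [same arc YP]
3. ∠VAY = 82°  [△VAY]
4. ∠PAY = 98°  [linear pair at A on VP]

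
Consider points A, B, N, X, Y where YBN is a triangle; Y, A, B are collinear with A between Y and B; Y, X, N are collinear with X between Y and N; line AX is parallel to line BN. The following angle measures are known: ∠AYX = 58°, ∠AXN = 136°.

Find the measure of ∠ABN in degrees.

∠ABN = 78°

1. ∠AXY = 44°  [linear pair at X on YN]
2. ∠XAY = 78°  [△YAX]
3. ∠BAX = 102°  [linear pair at A on YB]
4. ∠ABN = 78°  [AX∥BN, co-interior at B–A]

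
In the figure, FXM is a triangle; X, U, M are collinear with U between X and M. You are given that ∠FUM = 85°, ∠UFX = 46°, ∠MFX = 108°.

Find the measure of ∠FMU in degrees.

∠FMU = 33°

1. ∠FUX = 95°  [linear pair at U on XM]
2. ∠FXU = 39°  [△FXU]
3. ∠FXM = 39°  [U on ray XM]
4. ∠FMX = 33°  [△FXM]
5. ∠FMU = 33°  [U on ray MX]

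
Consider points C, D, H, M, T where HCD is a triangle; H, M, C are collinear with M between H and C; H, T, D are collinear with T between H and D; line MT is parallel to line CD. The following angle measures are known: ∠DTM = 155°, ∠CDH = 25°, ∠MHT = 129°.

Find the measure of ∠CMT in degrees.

1. ∠HTM = 25°  [linear pair at T on HD]
2. ∠HMT = 26°  [△HMT]
3. ∠CMT = 154°  [linear pair at M on HC]

∠CMT = 154°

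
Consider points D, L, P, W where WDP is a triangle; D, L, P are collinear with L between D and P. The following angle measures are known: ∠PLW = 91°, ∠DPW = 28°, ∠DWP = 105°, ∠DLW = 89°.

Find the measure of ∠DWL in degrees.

∠DWL = 44°

1. ∠PDW = 47°  [△WDP]
2. ∠LDW = 47°  [L on ray DP]
3. ∠DWL = 44°  [△WDL]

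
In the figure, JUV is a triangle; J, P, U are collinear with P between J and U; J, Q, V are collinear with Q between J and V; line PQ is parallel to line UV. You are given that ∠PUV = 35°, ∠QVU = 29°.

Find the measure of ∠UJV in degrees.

1. ∠JUV = 35°  [P on ray UJ]
2. ∠JVU = 29°  [Q on ray VJ]
3. ∠UJV = 116°  [△JUV]

∠UJV = 116°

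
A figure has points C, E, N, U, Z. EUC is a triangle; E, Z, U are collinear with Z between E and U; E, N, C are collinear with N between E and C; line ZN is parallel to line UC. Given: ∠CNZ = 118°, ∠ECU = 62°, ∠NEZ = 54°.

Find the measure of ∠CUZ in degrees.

∠CUZ = 64°

1. ∠ENZ = 62°  [linear pair at N on EC]
2. ∠EZN = 64°  [△EZN]
3. ∠NZU = 116°  [linear pair at Z on EU]
4. ∠CUZ = 64°  [ZN∥UC, co-interior at U–Z]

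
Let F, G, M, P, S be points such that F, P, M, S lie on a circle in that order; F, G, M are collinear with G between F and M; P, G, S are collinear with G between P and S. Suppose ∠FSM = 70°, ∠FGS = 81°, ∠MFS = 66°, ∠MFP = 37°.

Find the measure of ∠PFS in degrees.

1. ∠FMS = 44°  [△FMS]
2. ∠FSP = 33°  [△FGS]
3. ∠FPS = 44°  [same arc FS]
4. ∠PFS = 103°  [△FPS]

∠PFS = 103°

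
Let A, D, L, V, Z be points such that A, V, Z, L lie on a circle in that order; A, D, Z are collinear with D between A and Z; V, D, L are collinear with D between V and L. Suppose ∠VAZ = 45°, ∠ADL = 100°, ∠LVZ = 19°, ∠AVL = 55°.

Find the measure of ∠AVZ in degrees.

∠AVZ = 74°

1. ∠VDZ = 100°  [vertical angles at D]
2. ∠AZV = 61°  [△VDZ]
3. ∠AVZ = 74°  [△AVZ]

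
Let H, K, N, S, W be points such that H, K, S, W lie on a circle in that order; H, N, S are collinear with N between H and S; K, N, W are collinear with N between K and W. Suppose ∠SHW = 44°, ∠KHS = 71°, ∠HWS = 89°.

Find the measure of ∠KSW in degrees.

1. ∠SKW = 44°  [same arc SW]
2. ∠KWS = 71°  [same arc KS]
3. ∠KSW = 65°  [△KSW]

∠KSW = 65°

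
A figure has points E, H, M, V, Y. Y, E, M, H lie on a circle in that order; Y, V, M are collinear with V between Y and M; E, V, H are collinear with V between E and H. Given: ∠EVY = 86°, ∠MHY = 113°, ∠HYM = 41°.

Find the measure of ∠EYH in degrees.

∠EYH = 109°

1. ∠HVM = 86°  [vertical angles at V]
2. ∠HMY = 26°  [△YMH]
3. ∠HVY = 94°  [linear pair at V on YM]
4. ∠HEY = 26°  [same arc YH]
5. ∠EHY = 45°  [△YVH]
6. ∠EYH = 109°  [△YEH]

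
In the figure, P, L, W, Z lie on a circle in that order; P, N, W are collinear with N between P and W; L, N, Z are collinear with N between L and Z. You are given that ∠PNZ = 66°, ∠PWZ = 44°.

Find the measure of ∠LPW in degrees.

∠LPW = 22°

1. ∠LNW = 66°  [vertical angles at N]
2. ∠PLZ = 44°  [same arc PZ]
3. ∠LNP = 114°  [linear pair at N on PW]
4. ∠LPW = 22°  [△PNL]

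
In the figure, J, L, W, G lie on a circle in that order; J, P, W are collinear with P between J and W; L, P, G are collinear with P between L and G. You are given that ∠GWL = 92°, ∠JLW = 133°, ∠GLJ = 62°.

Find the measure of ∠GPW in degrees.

∠GPW = 101°

1. ∠GJL = 88°  [cyclic JLWG, opposite ∠J+∠W]
2. ∠JGW = 47°  [cyclic JLWG, opposite ∠L+∠G]
3. ∠GWJ = 62°  [same arc JG]
4. ∠JGL = 30°  [△JLG]
5. ∠GJW = 71°  [△JWG]
6. ∠GPJ = 79°  [△JPG]
7. ∠GPW = 101°  [linear pair at P on JW]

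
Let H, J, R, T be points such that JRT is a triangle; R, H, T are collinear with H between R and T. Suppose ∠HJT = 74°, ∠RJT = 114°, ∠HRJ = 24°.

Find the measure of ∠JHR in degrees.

1. ∠JRT = 24°  [H on ray RT]
2. ∠JTR = 42°  [△JRT]
3. ∠HTJ = 42°  [H on ray TR]
4. ∠JHT = 64°  [△JHT]
5. ∠JHR = 116°  [linear pair at H on RT]

∠JHR = 116°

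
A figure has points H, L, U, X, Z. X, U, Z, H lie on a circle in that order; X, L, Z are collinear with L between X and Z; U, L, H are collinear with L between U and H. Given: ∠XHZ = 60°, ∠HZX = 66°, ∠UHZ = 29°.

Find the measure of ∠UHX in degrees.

1. ∠XUZ = 120°  [cyclic XUZH, opposite ∠U+∠H]
2. ∠UXZ = 29°  [same arc UZ]
3. ∠UZX = 31°  [△XUZ]
4. ∠UHX = 31°  [same arc XU]

∠UHX = 31°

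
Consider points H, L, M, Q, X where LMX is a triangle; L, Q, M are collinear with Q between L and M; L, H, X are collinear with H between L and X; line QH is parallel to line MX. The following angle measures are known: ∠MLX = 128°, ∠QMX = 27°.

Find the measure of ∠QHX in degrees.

∠QHX = 155°

1. ∠LMX = 27°  [Q on ray ML]
2. ∠LXM = 25°  [△LMX]
3. ∠LHQ = 25°  [QH∥MX, corresponding at H]
4. ∠QHX = 155°  [linear pair at H on LX]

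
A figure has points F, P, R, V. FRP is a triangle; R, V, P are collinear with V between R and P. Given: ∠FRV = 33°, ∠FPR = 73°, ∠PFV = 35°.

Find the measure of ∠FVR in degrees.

∠FVR = 108°

1. ∠FPV = 73°  [V on ray PR]
2. ∠FVP = 72°  [△FVP]
3. ∠FVR = 108°  [linear pair at V on RP]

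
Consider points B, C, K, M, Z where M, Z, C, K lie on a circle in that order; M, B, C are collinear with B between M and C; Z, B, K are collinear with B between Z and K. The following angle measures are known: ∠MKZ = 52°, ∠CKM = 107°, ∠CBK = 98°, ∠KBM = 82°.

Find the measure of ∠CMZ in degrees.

∠CMZ = 55°

1. ∠MCZ = 52°  [same arc MZ]
2. ∠CZM = 73°  [cyclic MZCK, opposite ∠Z+∠K]
3. ∠CMZ = 55°  [△MZC]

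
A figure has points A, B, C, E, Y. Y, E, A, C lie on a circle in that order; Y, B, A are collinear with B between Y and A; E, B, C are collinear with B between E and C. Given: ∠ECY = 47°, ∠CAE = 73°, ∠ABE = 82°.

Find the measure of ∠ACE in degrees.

1. ∠EAY = 47°  [same arc YE]
2. ∠AEC = 51°  [△EBA]
3. ∠ACE = 56°  [△EAC]

∠ACE = 56°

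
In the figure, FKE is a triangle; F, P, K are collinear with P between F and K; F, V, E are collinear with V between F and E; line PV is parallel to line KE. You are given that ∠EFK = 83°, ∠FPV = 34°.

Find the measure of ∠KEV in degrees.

1. ∠PFV = 83°  [P on FK, V on FE]
2. ∠FVP = 63°  [△FPV]
3. ∠EVP = 117°  [linear pair at V on FE]
4. ∠KEV = 63°  [PV∥KE, co-interior at E–V]

∠KEV = 63°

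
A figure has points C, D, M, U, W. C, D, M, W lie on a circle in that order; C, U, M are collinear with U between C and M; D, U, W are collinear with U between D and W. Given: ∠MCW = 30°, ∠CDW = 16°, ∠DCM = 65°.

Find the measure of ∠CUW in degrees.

∠CUW = 81°

1. ∠CMW = 16°  [same arc CW]
2. ∠DWM = 65°  [same arc DM]
3. ∠MUW = 99°  [△MUW]
4. ∠CUW = 81°  [linear pair at U on CM]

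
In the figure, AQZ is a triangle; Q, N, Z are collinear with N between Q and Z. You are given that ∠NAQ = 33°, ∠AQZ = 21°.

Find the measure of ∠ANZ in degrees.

∠ANZ = 54°

1. ∠AQN = 21°  [N on ray QZ]
2. ∠ANQ = 126°  [△AQN]
3. ∠ANZ = 54°  [linear pair at N on QZ]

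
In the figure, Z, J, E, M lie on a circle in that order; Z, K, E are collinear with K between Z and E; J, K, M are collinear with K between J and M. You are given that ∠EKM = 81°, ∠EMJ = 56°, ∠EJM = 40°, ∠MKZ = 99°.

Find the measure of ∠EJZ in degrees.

∠EJZ = 83°

1. ∠MEZ = 43°  [△EKM]
2. ∠EZM = 40°  [same arc EM]
3. ∠EMZ = 97°  [△ZEM]
4. ∠EJZ = 83°  [cyclic ZJEM, opposite ∠J+∠M]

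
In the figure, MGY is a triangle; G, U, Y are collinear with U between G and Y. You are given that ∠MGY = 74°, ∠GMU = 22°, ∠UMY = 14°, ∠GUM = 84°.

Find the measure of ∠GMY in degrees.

∠GMY = 36°

1. ∠MUY = 96°  [linear pair at U on GY]
2. ∠MYU = 70°  [△MUY]
3. ∠GYM = 70°  [U on ray YG]
4. ∠GMY = 36°  [△MGY]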